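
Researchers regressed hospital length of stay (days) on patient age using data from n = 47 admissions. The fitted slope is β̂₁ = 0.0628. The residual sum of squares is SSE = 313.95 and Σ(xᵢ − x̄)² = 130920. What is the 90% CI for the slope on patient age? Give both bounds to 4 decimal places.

(0.0505, 0.0751)

MSE = SSE/(n − 2) = 313.95/45 = 6.97667.
SE(β̂₁) = √(MSE/Sₓₓ) = √(6.97667/130920) = 0.00729997.
df = n − 2 = 45.
t* = t_{0.05, 45} = 1.679427.
Margin = t* × SE = 1.679427 × 0.00729997 = 0.012260.
CI: 0.0628 ± 0.012260 → (0.0505, 0.0751).
With 90% confidence, each one-unit increase in patient age is associated with a change of between 0.0505 and 0.0751 days in hospital length of stay.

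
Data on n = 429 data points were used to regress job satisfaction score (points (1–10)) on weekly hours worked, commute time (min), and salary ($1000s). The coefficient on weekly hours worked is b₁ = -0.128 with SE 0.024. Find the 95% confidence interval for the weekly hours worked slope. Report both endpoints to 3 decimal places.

(-0.175, -0.081)

df = n − k − 1 = 429 − 3 − 1 = 425.
t* = t_{0.025, 425} = 1.965561.
Margin = t* × SE = 1.965561 × 0.024 = 0.04717.
CI: -0.128 ± 0.04717 → (-0.175, -0.081).
With 95% confidence, each one-unit increase in weekly hours worked is associated with a change of between -0.175 and -0.081 points (1–10) in job satisfaction score, holding the other predictors fixed.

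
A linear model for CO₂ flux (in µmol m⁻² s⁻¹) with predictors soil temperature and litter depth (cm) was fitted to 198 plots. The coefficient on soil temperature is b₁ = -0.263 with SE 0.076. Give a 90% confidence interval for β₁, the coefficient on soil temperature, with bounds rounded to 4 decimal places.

df = n − k − 1 = 198 − 2 − 1 = 195.
t* = t_{0.05, 195} = 1.652705.
Margin = t* × SE = 1.652705 × 0.076 = 0.125606.
CI: -0.263 ± 0.125606 → (-0.3886, -0.1374).
With 90% confidence, each one-unit increase in soil temperature is associated with a change of between -0.3886 and -0.1374 µmol m⁻² s⁻¹ in CO₂ flux, holding the other predictors fixed.

(-0.3886, -0.1374)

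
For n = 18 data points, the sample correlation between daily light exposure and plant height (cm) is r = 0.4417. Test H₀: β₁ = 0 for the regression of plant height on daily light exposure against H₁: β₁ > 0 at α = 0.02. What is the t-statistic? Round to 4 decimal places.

t = 1.9693

t = r·√(n − 2)/√(1 − r²) = 0.4417·√16/√0.804901 = 1.9693.
df = n − 2 = 16.
One-sided p ≈ 0.0332, which is ≥ 0.02, so fail to reject H₀.
The data do not give significant evidence of a linear association between daily light exposure and plant height.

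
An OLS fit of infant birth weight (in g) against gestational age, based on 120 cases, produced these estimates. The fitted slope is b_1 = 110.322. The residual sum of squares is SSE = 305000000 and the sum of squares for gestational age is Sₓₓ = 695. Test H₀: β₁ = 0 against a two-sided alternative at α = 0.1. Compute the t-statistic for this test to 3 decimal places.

MSE = SSE/(n − 2) = 305000000/118 = 2.58475e+06.
SE(b_1) = √(MSE/Sₓₓ) = √(2.58475e+06/695) = 60.9841.
t = 110.322 / 60.9841 = 1.809.
df = n − 2 = 118.
Two-sided p ≈ 0.0730, which is < 0.1, so reject H₀.
There is evidence that gestational age is associated with infant birth weight.

t = 1.809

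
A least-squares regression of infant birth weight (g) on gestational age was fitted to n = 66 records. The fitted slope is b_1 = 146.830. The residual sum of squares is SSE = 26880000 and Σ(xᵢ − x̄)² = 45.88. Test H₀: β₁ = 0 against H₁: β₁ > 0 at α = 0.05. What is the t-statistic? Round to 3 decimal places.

MSE = SSE/(n − 2) = 26880000/64 = 420000.
SE(b_1) = √(MSE/Sₓₓ) = √(420000/45.88) = 95.6782.
t = 146.830 / 95.6782 = 1.535.
df = n − 2 = 64.
One-sided p ≈ 0.0649, which is ≥ 0.05, so fail to reject H₀.
The data do not give significant evidence that the true slope on gestational age is positive.

t = 1.535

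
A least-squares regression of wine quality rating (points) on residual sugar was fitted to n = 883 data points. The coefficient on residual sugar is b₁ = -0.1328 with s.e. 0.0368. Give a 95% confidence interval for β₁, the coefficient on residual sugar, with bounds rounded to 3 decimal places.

(-0.205, -0.061)

df = n − 2 = 883 − 2 = 881.
t* = t_{0.025, 881} = 1.96266.
Margin = t* × SE = 1.96266 × 0.0368 = 0.07223.
CI: -0.1328 ± 0.07223 → (-0.205, -0.061).
With 95% confidence, each one-unit increase in residual sugar is associated with a change of between -0.205 and -0.061 points in wine quality rating.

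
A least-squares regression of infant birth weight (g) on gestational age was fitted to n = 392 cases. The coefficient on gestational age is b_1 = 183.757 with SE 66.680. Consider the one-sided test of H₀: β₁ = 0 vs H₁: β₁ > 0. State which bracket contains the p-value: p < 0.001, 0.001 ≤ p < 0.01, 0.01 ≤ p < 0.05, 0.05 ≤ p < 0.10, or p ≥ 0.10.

t = 183.757 / 66.680 = 2.756.
df = n − 2 = 392 − 2 = 390.
One-sided p = P(T_{390} > t) ≈ 0.0031.
So 0.001 ≤ p < 0.01.

0.001 ≤ p < 0.01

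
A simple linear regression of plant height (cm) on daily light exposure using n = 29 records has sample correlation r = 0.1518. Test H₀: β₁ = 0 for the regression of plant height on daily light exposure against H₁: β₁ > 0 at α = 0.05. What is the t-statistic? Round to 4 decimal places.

t = 0.7980

t = r·√(n − 2)/√(1 − r²) = 0.1518·√27/√0.976957 = 0.7980.
df = n − 2 = 27.
One-sided p ≈ 0.2159, which is ≥ 0.05, so fail to reject H₀.
The data do not give significant evidence of a linear association between daily light exposure and plant height.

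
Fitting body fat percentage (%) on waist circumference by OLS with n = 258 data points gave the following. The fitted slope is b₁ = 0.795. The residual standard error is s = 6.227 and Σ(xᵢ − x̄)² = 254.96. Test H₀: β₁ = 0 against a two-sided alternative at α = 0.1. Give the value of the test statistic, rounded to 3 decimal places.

SE(b₁) = s/√Sₓₓ = 6.227/√254.96 = 0.38998.
t = 0.795 / 0.38998 = 2.039.
df = n − 2 = 256.
Two-sided p ≈ 0.0425, which is < 0.1, so reject H₀.
There is evidence that waist circumference is associated with body fat percentage.

t = 2.039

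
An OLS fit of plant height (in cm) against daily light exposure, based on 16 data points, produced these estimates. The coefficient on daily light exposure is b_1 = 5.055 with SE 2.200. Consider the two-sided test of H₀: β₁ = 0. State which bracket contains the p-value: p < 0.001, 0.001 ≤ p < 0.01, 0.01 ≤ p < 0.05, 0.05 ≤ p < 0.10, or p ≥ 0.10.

0.01 ≤ p < 0.05

t = 5.055 / 2.200 = 2.298.
df = n − 2 = 16 − 2 = 14.
Two-sided p = 2·P(T_{14} > |t|) ≈ 0.0375.
So 0.01 ≤ p < 0.05.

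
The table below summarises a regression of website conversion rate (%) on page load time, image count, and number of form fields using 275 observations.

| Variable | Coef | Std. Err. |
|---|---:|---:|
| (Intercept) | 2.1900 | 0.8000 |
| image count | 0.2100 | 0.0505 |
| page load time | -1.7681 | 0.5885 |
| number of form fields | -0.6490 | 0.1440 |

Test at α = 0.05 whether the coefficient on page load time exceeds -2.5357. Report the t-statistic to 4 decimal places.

t = 1.3043

Read off: b = -1.7681, SE = 0.5885 for page load time.
H₀: β₁ = -2.5357 vs H₁: β₁ > -2.5357.
t = (-1.7681 − (-2.5357)) / 0.5885 = 1.3043.
df = n − k − 1 = 275 − 3 − 1 = 271.
One-sided p ≈ 0.0966, which is ≥ 0.05, so fail to reject H₀.
The data do not give significant evidence that the true slope on page load time exceeds -2.5357 % per unit, holding the other predictors fixed.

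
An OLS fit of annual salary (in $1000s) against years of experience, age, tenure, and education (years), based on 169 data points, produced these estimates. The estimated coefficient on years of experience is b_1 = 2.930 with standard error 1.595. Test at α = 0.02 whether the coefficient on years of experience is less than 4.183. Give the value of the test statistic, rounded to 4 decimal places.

t = -0.7856

H₀: β₁ = 4.183 vs H₁: β₁ < 4.183.
t = (b_1 − β₁⁰)/SE = (2.930 − 4.183) / 1.595 = -0.7856.
df = n − k − 1 = 169 − 4 − 1 = 164.
One-sided p ≈ 0.2166, which is ≥ 0.02, so fail to reject H₀.
The data do not give significant evidence that the true slope on years of experience is below 4.183 $1000s per unit, holding the other predictors fixed.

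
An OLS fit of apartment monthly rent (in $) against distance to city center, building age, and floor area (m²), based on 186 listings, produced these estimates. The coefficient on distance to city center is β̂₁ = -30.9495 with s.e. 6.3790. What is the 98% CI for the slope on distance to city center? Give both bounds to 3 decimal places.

df = n − k − 1 = 186 − 3 − 1 = 182.
t* = t_{0.01, 182} = 2.347011.
Margin = t* × SE = 2.347011 × 6.3790 = 14.97158.
CI: -30.9495 ± 14.97158 → (-45.921, -15.978).
With 98% confidence, each one-unit increase in distance to city center is associated with a change of between -45.921 and -15.978 $ in apartment monthly rent, holding the other predictors fixed.

(-45.921, -15.978)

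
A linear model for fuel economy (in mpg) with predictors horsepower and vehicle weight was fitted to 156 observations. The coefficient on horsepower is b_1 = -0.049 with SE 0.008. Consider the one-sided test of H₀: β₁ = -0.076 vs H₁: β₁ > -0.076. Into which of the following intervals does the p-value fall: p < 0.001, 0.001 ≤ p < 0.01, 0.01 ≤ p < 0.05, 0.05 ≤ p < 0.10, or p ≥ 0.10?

t = (-0.049 − (-0.076)) / 0.008 = 3.375.
df = n − k − 1 = 156 − 2 − 1 = 153.
One-sided p = P(T_{153} > t) ≈ 0.0005.
So p < 0.001.

p < 0.001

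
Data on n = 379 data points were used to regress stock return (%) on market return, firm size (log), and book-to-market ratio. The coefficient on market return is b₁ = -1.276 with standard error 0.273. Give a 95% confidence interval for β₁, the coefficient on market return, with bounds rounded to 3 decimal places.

df = n − k − 1 = 379 − 3 − 1 = 375.
t* = t_{0.025, 375} = 1.96631.
Margin = t* × SE = 1.96631 × 0.273 = 0.53680.
CI: -1.276 ± 0.53680 → (-1.813, -0.739).
With 95% confidence, each one-unit increase in market return is associated with a change of between -1.813 and -0.739 % in stock return, holding the other predictors fixed.

(-1.813, -0.739)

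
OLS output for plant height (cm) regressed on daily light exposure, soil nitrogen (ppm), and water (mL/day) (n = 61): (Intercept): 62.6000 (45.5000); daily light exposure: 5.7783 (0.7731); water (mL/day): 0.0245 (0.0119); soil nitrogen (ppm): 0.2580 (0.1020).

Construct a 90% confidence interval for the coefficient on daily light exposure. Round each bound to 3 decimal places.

(4.486, 7.071)

Read off: b = 5.7783, SE = 0.7731 for daily light exposure.
df = n − k − 1 = 61 − 3 − 1 = 57.
t* = t_{0.05, 57} = 1.672029.
Margin = t* × SE = 1.672029 × 0.7731 = 1.29265.
CI: 5.7783 ± 1.29265 → (4.486, 7.071).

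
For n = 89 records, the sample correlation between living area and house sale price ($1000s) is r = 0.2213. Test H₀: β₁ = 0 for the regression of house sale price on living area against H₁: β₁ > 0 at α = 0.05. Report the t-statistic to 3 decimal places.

t = r·√(n − 2)/√(1 − r²) = 0.2213·√87/√0.951026 = 2.117.
df = n − 2 = 87.
One-sided p ≈ 0.0186, which is < 0.05, so reject H₀.
There is evidence of a linear association between living area and house sale price.

t = 2.117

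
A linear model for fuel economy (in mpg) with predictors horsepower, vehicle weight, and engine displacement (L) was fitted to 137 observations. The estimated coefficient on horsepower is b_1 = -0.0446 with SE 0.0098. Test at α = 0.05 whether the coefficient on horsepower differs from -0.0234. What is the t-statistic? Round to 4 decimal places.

t = -2.1633

H₀: β₁ = -0.0234 vs H₁: β₁ ≠ -0.0234.
t = (b_1 − β₁⁰)/SE = (-0.0446 − (-0.0234)) / 0.0098 = -2.1633.
df = n − k − 1 = 137 − 3 − 1 = 133.
Two-sided p ≈ 0.0323, which is < 0.05, so reject H₀.
There is evidence that the true slope on horsepower differs from -0.0234 mpg per unit, holding the other predictors fixed.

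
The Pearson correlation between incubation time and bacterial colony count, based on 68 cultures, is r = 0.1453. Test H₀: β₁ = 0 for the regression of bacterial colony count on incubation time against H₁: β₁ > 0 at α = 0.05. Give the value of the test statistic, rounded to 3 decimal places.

t = r·√(n − 2)/√(1 − r²) = 0.1453·√66/√0.978888 = 1.193.
df = n − 2 = 66.
One-sided p ≈ 0.1186, which is ≥ 0.05, so fail to reject H₀.
The data do not give significant evidence of a linear association between incubation time and bacterial colony count.

t = 1.193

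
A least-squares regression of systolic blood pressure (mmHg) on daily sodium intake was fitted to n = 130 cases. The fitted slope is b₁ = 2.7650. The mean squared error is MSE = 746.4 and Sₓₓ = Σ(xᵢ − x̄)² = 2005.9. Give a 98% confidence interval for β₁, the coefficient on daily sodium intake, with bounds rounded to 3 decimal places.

SE(b₁) = √(MSE/Sₓₓ) = √(746.4/2005.9) = 0.610002.
df = n − 2 = 128.
t* = t_{0.01, 128} = 2.355834.
Margin = t* × SE = 2.355834 × 0.610002 = 1.43706.
CI: 2.7650 ± 1.43706 → (1.328, 4.202).
With 98% confidence, each one-unit increase in daily sodium intake is associated with a change of between 1.328 and 4.202 mmHg in systolic blood pressure.

(1.328, 4.202)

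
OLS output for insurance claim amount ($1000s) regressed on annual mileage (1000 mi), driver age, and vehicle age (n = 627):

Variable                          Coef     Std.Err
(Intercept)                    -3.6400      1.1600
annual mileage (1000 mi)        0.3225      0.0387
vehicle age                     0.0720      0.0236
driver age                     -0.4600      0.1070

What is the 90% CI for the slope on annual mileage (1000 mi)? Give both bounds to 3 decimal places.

(0.259, 0.386)

Read off: b = 0.3225, SE = 0.0387 for annual mileage (1000 mi).
df = n − k − 1 = 627 − 3 − 1 = 623.
t* = t_{0.05, 623} = 1.647303.
Margin = t* × SE = 1.647303 × 0.0387 = 0.06375.
CI: 0.3225 ± 0.06375 → (0.259, 0.386).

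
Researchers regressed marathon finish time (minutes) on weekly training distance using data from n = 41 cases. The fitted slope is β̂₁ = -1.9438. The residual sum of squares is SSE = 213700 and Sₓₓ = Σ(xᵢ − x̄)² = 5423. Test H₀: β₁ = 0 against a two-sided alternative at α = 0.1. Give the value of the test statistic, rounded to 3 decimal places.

MSE = SSE/(n − 2) = 213700/39 = 5479.49.
SE(β̂₁) = √(MSE/Sₓₓ) = √(5479.49/5423) = 1.00519.
t = -1.9438 / 1.00519 = -1.934.
df = n − 2 = 39.
Two-sided p ≈ 0.0604, which is < 0.1, so reject H₀.
There is evidence that weekly training distance is associated with marathon finish time.

t = -1.934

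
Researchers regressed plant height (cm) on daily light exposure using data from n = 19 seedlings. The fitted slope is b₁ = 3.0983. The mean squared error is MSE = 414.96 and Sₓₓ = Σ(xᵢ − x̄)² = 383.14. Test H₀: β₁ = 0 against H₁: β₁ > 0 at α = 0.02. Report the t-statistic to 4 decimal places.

SE(b₁) = √(MSE/Sₓₓ) = √(414.96/383.14) = 1.0407.
t = 3.0983 / 1.0407 = 2.9771.
df = n − 2 = 17.
One-sided p ≈ 0.0042, which is < 0.02, so reject H₀.
There is evidence that the true slope on daily light exposure is positive.

t = 2.9771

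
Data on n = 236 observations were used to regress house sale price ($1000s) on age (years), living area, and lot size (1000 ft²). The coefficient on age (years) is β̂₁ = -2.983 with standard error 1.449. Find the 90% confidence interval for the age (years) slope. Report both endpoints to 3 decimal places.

df = n − k − 1 = 236 − 3 − 1 = 232.
t* = t_{0.05, 232} = 1.651448.
Margin = t* × SE = 1.651448 × 1.449 = 2.39295.
CI: -2.983 ± 2.39295 → (-5.376, -0.590).
With 90% confidence, each one-unit increase in age (years) is associated with a change of between -5.376 and -0.590 $1000s in house sale price, holding the other predictors fixed.

(-5.376, -0.590)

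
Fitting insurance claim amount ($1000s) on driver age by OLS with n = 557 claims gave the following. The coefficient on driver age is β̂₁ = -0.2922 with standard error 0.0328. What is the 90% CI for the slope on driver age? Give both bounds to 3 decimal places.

(-0.346, -0.238)

df = n − 2 = 557 − 2 = 555.
t* = t_{0.05, 555} = 1.647604.
Margin = t* × SE = 1.647604 × 0.0328 = 0.05404.
CI: -0.2922 ± 0.05404 → (-0.346, -0.238).
With 90% confidence, each one-unit increase in driver age is associated with a change of between -0.346 and -0.238 $1000s in insurance claim amount.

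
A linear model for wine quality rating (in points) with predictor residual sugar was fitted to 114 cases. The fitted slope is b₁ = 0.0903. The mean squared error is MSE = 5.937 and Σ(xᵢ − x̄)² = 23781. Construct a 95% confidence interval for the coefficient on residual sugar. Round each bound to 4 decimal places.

SE(b₁) = √(MSE/Sₓₓ) = √(5.937/23781) = 0.0158004.
df = n − 2 = 112.
t* = t_{0.025, 112} = 1.981372.
Margin = t* × SE = 1.981372 × 0.0158004 = 0.031306.
CI: 0.0903 ± 0.031306 → (0.0590, 0.1216).
With 95% confidence, each one-unit increase in residual sugar is associated with a change of between 0.0590 and 0.1216 points in wine quality rating.

(0.0590, 0.1216)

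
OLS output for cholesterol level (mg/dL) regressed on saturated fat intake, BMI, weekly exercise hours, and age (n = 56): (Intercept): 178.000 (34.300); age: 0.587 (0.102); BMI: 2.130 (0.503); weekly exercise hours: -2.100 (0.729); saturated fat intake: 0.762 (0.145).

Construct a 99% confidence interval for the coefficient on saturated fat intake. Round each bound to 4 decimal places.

Read off: b = 0.762, SE = 0.145 for saturated fat intake.
df = n − k − 1 = 56 − 4 − 1 = 51.
t* = t_{0.005, 51} = 2.675722.
Margin = t* × SE = 2.675722 × 0.145 = 0.387980.
CI: 0.762 ± 0.387980 → (0.3740, 1.1500).

(0.3740, 1.1500)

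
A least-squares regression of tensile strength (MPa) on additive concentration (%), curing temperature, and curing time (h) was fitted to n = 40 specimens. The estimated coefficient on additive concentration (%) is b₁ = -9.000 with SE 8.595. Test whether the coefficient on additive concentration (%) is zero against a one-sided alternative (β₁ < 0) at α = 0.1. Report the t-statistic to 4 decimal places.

t = -1.0471

H₀: β₁ = 0 vs H₁: β₁ < 0.
t = (b₁ − β₁⁰)/SE = -9.000 / 8.595 = -1.0471.
df = n − k − 1 = 40 − 3 − 1 = 36.
One-sided p ≈ 0.1510, which is ≥ 0.1, so fail to reject H₀.
The data do not give significant evidence that the true slope on additive concentration (%) is negative, holding the other predictors fixed.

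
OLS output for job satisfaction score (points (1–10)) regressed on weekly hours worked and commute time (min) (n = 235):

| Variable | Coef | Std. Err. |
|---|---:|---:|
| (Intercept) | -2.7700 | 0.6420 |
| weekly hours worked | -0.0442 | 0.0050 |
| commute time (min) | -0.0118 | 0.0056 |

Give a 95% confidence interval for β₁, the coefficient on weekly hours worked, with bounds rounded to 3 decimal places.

(-0.054, -0.034)

Read off: b = -0.0442, SE = 0.0050 for weekly hours worked.
df = n − k − 1 = 235 − 2 − 1 = 232.
t* = t_{0.025, 232} = 1.970242.
Margin = t* × SE = 1.970242 × 0.0050 = 0.00985.
CI: -0.0442 ± 0.00985 → (-0.054, -0.034).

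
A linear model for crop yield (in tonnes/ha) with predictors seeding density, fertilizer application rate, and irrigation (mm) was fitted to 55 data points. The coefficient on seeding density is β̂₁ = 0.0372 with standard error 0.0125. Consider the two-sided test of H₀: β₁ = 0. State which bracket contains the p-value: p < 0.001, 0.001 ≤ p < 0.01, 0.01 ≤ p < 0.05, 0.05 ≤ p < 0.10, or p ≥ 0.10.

0.001 ≤ p < 0.01

t = 0.0372 / 0.0125 = 2.976.
df = n − k − 1 = 55 − 3 − 1 = 51.
Two-sided p = 2·P(T_{51} > |t|) ≈ 0.0045.
So 0.001 ≤ p < 0.01.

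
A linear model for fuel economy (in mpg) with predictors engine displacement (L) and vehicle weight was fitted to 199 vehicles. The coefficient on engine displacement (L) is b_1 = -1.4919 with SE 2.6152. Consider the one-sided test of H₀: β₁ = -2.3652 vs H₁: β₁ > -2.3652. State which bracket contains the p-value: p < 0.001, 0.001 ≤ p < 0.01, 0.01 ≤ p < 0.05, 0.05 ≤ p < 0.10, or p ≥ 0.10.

p ≥ 0.10

t = (-1.4919 − (-2.3652)) / 2.6152 = 0.334.
df = n − k − 1 = 199 − 2 − 1 = 196.
One-sided p = P(T_{196} > t) ≈ 0.3694.
So p ≥ 0.10.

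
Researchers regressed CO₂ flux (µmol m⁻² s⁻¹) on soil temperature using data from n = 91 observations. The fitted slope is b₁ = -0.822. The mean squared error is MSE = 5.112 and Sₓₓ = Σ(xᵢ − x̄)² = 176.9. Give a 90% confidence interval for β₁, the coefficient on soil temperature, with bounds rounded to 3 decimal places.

(-1.105, -0.539)

SE(b₁) = √(MSE/Sₓₓ) = √(5.112/176.9) = 0.169993.
df = n − 2 = 89.
t* = t_{0.05, 89} = 1.662155.
Margin = t* × SE = 1.662155 × 0.169993 = 0.28256.
CI: -0.822 ± 0.28256 → (-1.105, -0.539).
With 90% confidence, each one-unit increase in soil temperature is associated with a change of between -1.105 and -0.539 µmol m⁻² s⁻¹ in CO₂ flux.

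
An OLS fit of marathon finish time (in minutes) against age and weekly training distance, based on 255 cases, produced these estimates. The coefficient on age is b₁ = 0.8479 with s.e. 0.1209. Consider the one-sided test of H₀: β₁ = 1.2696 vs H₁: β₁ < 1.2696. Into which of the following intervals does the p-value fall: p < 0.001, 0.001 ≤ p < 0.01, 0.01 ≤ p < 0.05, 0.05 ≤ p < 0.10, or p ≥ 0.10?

t = (0.8479 − 1.2696) / 0.1209 = -3.488.
df = n − k − 1 = 255 − 2 − 1 = 252.
One-sided p = P(T_{252} < t) ≈ 0.0003.
So p < 0.001.

p < 0.001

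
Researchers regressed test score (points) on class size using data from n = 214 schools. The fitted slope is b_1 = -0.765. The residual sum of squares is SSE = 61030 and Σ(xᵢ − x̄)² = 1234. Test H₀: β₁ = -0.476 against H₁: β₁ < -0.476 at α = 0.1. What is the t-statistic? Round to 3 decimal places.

t = -0.598

MSE = SSE/(n − 2) = 61030/212 = 287.877.
SE(b_1) = √(MSE/Sₓₓ) = √(287.877/1234) = 0.482999.
t = (-0.765 − (-0.476)) / 0.482999 = -0.598.
df = n − 2 = 212.
One-sided p ≈ 0.2751, which is ≥ 0.1, so fail to reject H₀.
The data do not give significant evidence that the true slope on class size is below -0.476 points per unit.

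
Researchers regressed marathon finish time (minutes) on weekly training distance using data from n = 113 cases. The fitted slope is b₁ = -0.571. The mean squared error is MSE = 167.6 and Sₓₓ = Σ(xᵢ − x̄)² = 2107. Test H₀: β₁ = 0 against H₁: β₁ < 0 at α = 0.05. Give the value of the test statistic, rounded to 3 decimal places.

t = -2.025

SE(b₁) = √(MSE/Sₓₓ) = √(167.6/2107) = 0.282036.
t = -0.571 / 0.282036 = -2.025.
df = n − 2 = 111.
One-sided p ≈ 0.0227, which is < 0.05, so reject H₀.
There is evidence that the true slope on weekly training distance is negative.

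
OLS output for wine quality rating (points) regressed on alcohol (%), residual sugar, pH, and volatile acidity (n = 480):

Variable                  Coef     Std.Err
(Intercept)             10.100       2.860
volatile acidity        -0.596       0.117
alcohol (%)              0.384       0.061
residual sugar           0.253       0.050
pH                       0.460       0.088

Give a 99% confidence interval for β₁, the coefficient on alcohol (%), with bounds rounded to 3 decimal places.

Read off: b = 0.384, SE = 0.061 for alcohol (%).
df = n − k − 1 = 480 − 4 − 1 = 475.
t* = t_{0.005, 475} = 2.586219.
Margin = t* × SE = 2.586219 × 0.061 = 0.15776.
CI: 0.384 ± 0.15776 → (0.226, 0.542).

(0.226, 0.542)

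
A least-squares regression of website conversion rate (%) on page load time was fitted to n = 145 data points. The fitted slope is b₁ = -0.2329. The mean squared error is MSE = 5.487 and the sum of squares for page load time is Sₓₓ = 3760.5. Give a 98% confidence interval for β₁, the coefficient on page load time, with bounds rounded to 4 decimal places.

(-0.3228, -0.1430)

SE(b₁) = √(MSE/Sₓₓ) = √(5.487/3760.5) = 0.0381984.
df = n − 2 = 143.
t* = t_{0.01, 143} = 2.352707.
Margin = t* × SE = 2.352707 × 0.0381984 = 0.089870.
CI: -0.2329 ± 0.089870 → (-0.3228, -0.1430).
With 98% confidence, each one-unit increase in page load time is associated with a change of between -0.3228 and -0.1430 % in website conversion rate.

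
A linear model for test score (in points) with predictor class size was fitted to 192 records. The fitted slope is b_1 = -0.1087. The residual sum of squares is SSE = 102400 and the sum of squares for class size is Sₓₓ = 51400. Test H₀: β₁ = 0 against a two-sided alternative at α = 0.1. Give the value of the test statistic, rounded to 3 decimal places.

t = -1.062

MSE = SSE/(n − 2) = 102400/190 = 538.947.
SE(b_1) = √(MSE/Sₓₓ) = √(538.947/51400) = 0.102398.
t = -0.1087 / 0.102398 = -1.062.
df = n − 2 = 190.
Two-sided p ≈ 0.2898, which is ≥ 0.1, so fail to reject H₀.
The data do not give significant evidence of an association between class size and test score.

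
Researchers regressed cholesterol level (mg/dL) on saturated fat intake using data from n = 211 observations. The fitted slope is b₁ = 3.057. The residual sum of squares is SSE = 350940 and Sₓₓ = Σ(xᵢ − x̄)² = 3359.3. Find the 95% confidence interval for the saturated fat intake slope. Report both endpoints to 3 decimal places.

MSE = SSE/(n − 2) = 350940/209 = 1679.14.
SE(b₁) = √(MSE/Sₓₓ) = √(1679.14/3359.3) = 0.706999.
df = n − 2 = 209.
t* = t_{0.025, 209} = 1.971379.
Margin = t* × SE = 1.971379 × 0.706999 = 1.39376.
CI: 3.057 ± 1.39376 → (1.663, 4.451).
With 95% confidence, each one-unit increase in saturated fat intake is associated with a change of between 1.663 and 4.451 mg/dL in cholesterol level.

(1.663, 4.451)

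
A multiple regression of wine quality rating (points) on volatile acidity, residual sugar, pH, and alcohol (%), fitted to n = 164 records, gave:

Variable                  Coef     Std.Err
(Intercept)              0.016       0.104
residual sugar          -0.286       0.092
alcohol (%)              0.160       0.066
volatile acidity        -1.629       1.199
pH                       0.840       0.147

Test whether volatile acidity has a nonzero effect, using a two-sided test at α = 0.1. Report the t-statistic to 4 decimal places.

Read off: b = -1.629, SE = 1.199 for volatile acidity.
H₀: β₁ = 0 vs H₁: β₁ ≠ 0.
t = -1.629 / 1.199 = -1.3586.
df = n − k − 1 = 164 − 4 − 1 = 159.
Two-sided p ≈ 0.1762, which is ≥ 0.1, so fail to reject H₀.
The data do not give significant evidence of an association between volatile acidity and wine quality rating, after adjusting for the other predictors.

t = -1.3586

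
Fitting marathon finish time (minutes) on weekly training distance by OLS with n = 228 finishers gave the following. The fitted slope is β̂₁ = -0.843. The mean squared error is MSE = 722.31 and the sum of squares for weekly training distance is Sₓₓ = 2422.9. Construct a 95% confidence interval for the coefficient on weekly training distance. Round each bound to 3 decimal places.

SE(β̂₁) = √(MSE/Sₓₓ) = √(722.31/2422.9) = 0.546002.
df = n − 2 = 226.
t* = t_{0.025, 226} = 1.970516.
Margin = t* × SE = 1.970516 × 0.546002 = 1.07591.
CI: -0.843 ± 1.07591 → (-1.919, 0.233).
With 95% confidence, each one-unit increase in weekly training distance is associated with a change of between -1.919 and 0.233 minutes in marathon finish time.

(-1.919, 0.233)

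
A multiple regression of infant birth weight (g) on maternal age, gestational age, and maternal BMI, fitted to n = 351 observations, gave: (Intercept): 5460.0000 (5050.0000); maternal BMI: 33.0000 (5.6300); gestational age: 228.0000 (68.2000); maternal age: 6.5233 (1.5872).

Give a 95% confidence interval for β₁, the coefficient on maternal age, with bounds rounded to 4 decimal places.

(3.4016, 9.6450)

Read off: b = 6.5233, SE = 1.5872 for maternal age.
df = n − k − 1 = 351 − 3 − 1 = 347.
t* = t_{0.025, 347} = 1.966824.
Margin = t* × SE = 1.966824 × 1.5872 = 3.121743.
CI: 6.5233 ± 3.121743 → (3.4016, 9.6450).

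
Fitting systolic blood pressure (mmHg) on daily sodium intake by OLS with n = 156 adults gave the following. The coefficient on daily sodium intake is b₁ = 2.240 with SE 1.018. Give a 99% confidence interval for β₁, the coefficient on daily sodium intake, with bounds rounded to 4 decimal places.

(-0.4151, 4.8951)

df = n − 2 = 156 − 2 = 154.
t* = t_{0.005, 154} = 2.608131.
Margin = t* × SE = 2.608131 × 1.018 = 2.655077.
CI: 2.240 ± 2.655077 → (-0.4151, 4.8951).
With 99% confidence, each one-unit increase in daily sodium intake is associated with a change of between -0.4151 and 4.8951 mmHg in systolic blood pressure.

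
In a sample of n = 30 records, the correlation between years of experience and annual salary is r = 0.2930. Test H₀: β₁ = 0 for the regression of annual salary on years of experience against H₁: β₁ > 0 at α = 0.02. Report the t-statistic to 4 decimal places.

t = 1.6216

t = r·√(n − 2)/√(1 − r²) = 0.2930·√28/√0.914151 = 1.6216.
df = n − 2 = 28.
One-sided p ≈ 0.0581, which is ≥ 0.02, so fail to reject H₀.
The data do not give significant evidence of a linear association between years of experience and annual salary.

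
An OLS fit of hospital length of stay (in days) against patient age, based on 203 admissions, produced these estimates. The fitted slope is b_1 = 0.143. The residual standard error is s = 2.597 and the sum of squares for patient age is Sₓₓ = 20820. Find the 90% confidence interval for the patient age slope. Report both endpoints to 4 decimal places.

SE(b_1) = s/√Sₓₓ = 2.597/√20820 = 0.0179983.
df = n − 2 = 201.
t* = t_{0.05, 201} = 1.65247.
Margin = t* × SE = 1.65247 × 0.0179983 = 0.029742.
CI: 0.143 ± 0.029742 → (0.1133, 0.1727).
With 90% confidence, each one-unit increase in patient age is associated with a change of between 0.1133 and 0.1727 days in hospital length of stay.

(0.1133, 0.1727)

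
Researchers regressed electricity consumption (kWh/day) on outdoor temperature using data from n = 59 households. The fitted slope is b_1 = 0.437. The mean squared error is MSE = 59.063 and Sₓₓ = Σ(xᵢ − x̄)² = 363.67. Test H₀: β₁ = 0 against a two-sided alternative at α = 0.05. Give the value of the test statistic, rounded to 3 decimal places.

t = 1.084

SE(b_1) = √(MSE/Sₓₓ) = √(59.063/363.67) = 0.402999.
t = 0.437 / 0.402999 = 1.084.
df = n − 2 = 57.
Two-sided p ≈ 0.2828, which is ≥ 0.05, so fail to reject H₀.
The data do not give significant evidence of an association between outdoor temperature and electricity consumption.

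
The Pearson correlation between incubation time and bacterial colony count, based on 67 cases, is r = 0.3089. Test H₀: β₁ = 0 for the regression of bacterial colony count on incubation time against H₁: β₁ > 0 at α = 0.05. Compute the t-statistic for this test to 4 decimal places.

t = r·√(n − 2)/√(1 − r²) = 0.3089·√65/√0.904581 = 2.6185.
df = n − 2 = 65.
One-sided p ≈ 0.0055, which is < 0.05, so reject H₀.
There is evidence of a linear association between incubation time and bacterial colony count.

t = 2.6185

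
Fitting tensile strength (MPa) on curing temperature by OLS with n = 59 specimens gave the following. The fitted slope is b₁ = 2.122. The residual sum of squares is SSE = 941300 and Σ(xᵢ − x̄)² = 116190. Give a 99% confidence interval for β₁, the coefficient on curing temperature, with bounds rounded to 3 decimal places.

(1.117, 3.127)

MSE = SSE/(n − 2) = 941300/57 = 16514.
SE(b₁) = √(MSE/Sₓₓ) = √(16514/116190) = 0.377001.
df = n − 2 = 57.
t* = t_{0.005, 57} = 2.66487.
Margin = t* × SE = 2.66487 × 0.377001 = 1.00466.
CI: 2.122 ± 1.00466 → (1.117, 3.127).
With 99% confidence, each one-unit increase in curing temperature is associated with a change of between 1.117 and 3.127 MPa in tensile strength.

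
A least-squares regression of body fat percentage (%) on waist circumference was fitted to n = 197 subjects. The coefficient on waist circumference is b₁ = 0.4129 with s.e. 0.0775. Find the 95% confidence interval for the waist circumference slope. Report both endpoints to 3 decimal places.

(0.260, 0.566)

df = n − 2 = 197 − 2 = 195.
t* = t_{0.025, 195} = 1.972204.
Margin = t* × SE = 1.972204 × 0.0775 = 0.15285.
CI: 0.4129 ± 0.15285 → (0.260, 0.566).
With 95% confidence, each one-unit increase in waist circumference is associated with a change of between 0.260 and 0.566 % in body fat percentage.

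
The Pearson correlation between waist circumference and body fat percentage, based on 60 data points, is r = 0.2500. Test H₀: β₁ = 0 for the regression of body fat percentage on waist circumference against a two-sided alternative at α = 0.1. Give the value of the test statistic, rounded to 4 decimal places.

t = r·√(n − 2)/√(1 − r²) = 0.2500·√58/√0.9375 = 1.9664.
df = n − 2 = 58.
Two-sided p ≈ 0.0540, which is < 0.1, so reject H₀.
There is evidence of a linear association between waist circumference and body fat percentage.

t = 1.9664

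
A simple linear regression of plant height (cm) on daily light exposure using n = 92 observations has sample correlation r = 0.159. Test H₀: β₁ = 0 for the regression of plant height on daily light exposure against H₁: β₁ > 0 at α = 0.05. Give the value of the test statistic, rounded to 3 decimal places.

t = 1.528

t = r·√(n − 2)/√(1 − r²) = 0.159·√90/√0.974719 = 1.528.
df = n − 2 = 90.
One-sided p ≈ 0.0650, which is ≥ 0.05, so fail to reject H₀.
The data do not give significant evidence of a linear association between daily light exposure and plant height.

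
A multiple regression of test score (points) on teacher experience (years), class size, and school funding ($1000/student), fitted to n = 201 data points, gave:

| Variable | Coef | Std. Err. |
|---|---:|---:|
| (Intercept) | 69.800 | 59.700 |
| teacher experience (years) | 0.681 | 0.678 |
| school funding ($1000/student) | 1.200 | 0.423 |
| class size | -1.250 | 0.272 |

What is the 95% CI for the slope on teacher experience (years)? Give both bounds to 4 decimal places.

(-0.6561, 2.0181)

Read off: b = 0.681, SE = 0.678 for teacher experience (years).
df = n − k − 1 = 201 − 3 − 1 = 197.
t* = t_{0.025, 197} = 1.972079.
Margin = t* × SE = 1.972079 × 0.678 = 1.337070.
CI: 0.681 ± 1.337070 → (-0.6561, 2.0181).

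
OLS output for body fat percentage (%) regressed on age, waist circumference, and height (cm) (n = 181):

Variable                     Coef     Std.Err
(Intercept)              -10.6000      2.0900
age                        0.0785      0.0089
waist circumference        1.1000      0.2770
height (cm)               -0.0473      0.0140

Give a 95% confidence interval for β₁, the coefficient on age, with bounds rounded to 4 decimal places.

(0.0609, 0.0961)

Read off: b = 0.0785, SE = 0.0089 for age.
df = n − k − 1 = 181 − 3 − 1 = 177.
t* = t_{0.025, 177} = 1.973457.
Margin = t* × SE = 1.973457 × 0.0089 = 0.017564.
CI: 0.0785 ± 0.017564 → (0.0609, 0.0961).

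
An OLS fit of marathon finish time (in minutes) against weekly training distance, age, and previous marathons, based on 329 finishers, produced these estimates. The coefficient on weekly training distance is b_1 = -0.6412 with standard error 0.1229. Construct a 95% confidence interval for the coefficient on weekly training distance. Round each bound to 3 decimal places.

df = n − k − 1 = 329 − 3 − 1 = 325.
t* = t_{0.025, 325} = 1.96729.
Margin = t* × SE = 1.96729 × 0.1229 = 0.24178.
CI: -0.6412 ± 0.24178 → (-0.883, -0.399).
With 95% confidence, each one-unit increase in weekly training distance is associated with a change of between -0.883 and -0.399 minutes in marathon finish time, holding the other predictors fixed.

(-0.883, -0.399)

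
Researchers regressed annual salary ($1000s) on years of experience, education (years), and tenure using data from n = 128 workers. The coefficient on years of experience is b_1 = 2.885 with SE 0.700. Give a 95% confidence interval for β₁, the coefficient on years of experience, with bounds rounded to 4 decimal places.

df = n − k − 1 = 128 − 3 − 1 = 124.
t* = t_{0.025, 124} = 1.97928.
Margin = t* × SE = 1.97928 × 0.700 = 1.385496.
CI: 2.885 ± 1.385496 → (1.4995, 4.2705).
With 95% confidence, each one-unit increase in years of experience is associated with a change of between 1.4995 and 4.2705 $1000s in annual salary, holding the other predictors fixed.

(1.4995, 4.2705)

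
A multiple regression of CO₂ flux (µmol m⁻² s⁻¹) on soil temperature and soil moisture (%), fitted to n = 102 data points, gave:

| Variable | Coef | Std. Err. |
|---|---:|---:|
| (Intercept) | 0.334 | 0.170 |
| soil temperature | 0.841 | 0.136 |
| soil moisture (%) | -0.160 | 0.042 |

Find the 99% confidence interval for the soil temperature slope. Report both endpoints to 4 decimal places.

Read off: b = 0.841, SE = 0.136 for soil temperature.
df = n − k − 1 = 102 − 2 − 1 = 99.
t* = t_{0.005, 99} = 2.626405.
Margin = t* × SE = 2.626405 × 0.136 = 0.357191.
CI: 0.841 ± 0.357191 → (0.4838, 1.1982).

(0.4838, 1.1982)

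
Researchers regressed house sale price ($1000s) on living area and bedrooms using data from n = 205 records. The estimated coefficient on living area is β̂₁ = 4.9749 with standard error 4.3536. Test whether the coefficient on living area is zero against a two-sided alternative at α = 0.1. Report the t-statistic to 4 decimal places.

t = 1.1427

H₀: β₁ = 0 vs H₁: β₁ ≠ 0.
t = (β̂₁ − β₁⁰)/SE = 4.9749 / 4.3536 = 1.1427.
df = n − k − 1 = 205 − 2 − 1 = 202.
Two-sided p ≈ 0.2545, which is ≥ 0.1, so fail to reject H₀.
The data do not give significant evidence of an association between living area and house sale price, after adjusting for the other predictors.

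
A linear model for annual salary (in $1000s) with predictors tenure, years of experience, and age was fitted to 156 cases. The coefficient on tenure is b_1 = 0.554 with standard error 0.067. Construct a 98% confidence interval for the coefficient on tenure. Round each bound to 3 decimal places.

df = n − k − 1 = 156 − 3 − 1 = 152.
t* = t_{0.01, 152} = 2.351131.
Margin = t* × SE = 2.351131 × 0.067 = 0.15753.
CI: 0.554 ± 0.15753 → (0.396, 0.712).
With 98% confidence, each one-unit increase in tenure is associated with a change of between 0.396 and 0.712 $1000s in annual salary, holding the other predictors fixed.

(0.396, 0.712)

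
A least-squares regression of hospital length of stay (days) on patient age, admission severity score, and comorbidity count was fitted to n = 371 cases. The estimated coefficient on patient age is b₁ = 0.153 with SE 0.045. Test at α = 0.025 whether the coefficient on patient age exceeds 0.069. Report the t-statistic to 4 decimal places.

H₀: β₁ = 0.069 vs H₁: β₁ > 0.069.
t = (b₁ − β₁⁰)/SE = (0.153 − 0.069) / 0.045 = 1.8667.
df = n − k − 1 = 371 − 3 − 1 = 367.
One-sided p ≈ 0.0314, which is ≥ 0.025, so fail to reject H₀.
The data do not give significant evidence that the true slope on patient age exceeds 0.069 days per unit, holding the other predictors fixed.

t = 1.8667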